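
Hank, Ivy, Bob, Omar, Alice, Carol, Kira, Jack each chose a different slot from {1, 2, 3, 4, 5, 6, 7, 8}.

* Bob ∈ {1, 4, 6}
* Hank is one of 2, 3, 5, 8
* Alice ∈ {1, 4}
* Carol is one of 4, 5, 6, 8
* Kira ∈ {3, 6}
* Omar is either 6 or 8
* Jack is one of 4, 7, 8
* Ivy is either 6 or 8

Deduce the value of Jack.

Among the 8 variables, 2 fits only Hank (and all 8 values in {1, 2, 3, 4, 5, 6, 7, 8} must be used), so Hank = 2.
Among the 7 still-open variables, 3 fits only Kira (and all 7 values in {1, 3, 4, 5, 6, 7, 8} must be used), so Kira = 3.
The 6 still-open variables together cover exactly {1, 4, 5, 6, 7, 8} — 6 values for 6 variables — and 5 appears only in Carol's list, so Carol = 5.
Among the 5 still-open variables, 7 fits only Jack (and all 5 values in {1, 4, 6, 7, 8} must be used), so Jack = 7.

7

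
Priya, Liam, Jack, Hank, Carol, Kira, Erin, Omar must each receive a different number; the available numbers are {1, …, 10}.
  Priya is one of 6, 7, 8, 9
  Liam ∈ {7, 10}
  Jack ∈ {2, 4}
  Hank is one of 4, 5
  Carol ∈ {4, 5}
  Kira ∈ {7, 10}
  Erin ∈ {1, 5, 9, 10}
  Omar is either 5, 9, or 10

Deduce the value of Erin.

Liam and Kira share exactly the 2 values {7, 10}; by pigeonhole those values go to them, so strike 7, 10 from Priya, Erin, Omar.
The 2 variables Hank and Carol are confined to {4, 5}, which locks those values in; drop them from Jack, Erin, Omar.
Jack has just one choice, so Jack = 2.
That leaves Omar = 9. So Priya, Erin can't be 9.
So Erin = 1.

1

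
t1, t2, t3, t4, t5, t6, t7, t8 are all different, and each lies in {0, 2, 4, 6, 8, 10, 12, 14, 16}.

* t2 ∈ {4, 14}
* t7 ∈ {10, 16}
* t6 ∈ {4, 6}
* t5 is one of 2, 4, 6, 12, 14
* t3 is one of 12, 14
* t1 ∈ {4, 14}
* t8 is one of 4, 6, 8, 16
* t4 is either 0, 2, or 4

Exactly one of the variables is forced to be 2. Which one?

t1 and t2 between them cover only {4, 14} — a naked pair. Remove those values from t3, t4, t5, t6, t8.
t3 must be 12 (only option left). Strike 12 from t5.
t6's domain is down to {6}, so t6 = 6. So t5, t8 can't be 6.
So 2 goes to t5.

t5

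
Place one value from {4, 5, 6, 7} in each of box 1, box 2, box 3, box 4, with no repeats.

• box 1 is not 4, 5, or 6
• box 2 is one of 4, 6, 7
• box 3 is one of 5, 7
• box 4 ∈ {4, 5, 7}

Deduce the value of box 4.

box 1 has just one choice, so box 1 = 7. Strike 7 from box 2, box 3, box 4.
box 3's domain is down to {5}, so box 3 = 5. So box 4 can't be 5.
So box 4 = 4.

4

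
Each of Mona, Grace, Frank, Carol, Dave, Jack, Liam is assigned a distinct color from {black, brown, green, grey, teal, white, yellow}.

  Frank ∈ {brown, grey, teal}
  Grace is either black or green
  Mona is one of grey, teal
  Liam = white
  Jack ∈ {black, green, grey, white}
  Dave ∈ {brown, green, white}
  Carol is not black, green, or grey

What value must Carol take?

yellow

Liam's domain is down to {white}, so Liam = white. Eliminate white elsewhere: Carol, Dave, Jack.
The 6 still-open variables together cover exactly {black, brown, green, grey, teal, yellow} — 6 values for 6 variables — and yellow appears only in Carol's list, so Carol = yellow.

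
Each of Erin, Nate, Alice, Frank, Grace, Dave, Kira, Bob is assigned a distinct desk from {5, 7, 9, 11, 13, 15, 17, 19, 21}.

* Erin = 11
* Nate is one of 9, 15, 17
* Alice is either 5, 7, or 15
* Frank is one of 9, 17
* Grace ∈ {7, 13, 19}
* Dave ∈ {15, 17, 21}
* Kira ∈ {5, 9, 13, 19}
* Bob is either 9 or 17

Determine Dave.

Erin must be 11 (only option left).
Frank and Bob between them cover only {9, 17} — a naked pair. Remove those values from Nate, Dave, Kira.
Nate must be 15 (only option left). Strike 15 from Alice, Dave.
So Dave = 21.

21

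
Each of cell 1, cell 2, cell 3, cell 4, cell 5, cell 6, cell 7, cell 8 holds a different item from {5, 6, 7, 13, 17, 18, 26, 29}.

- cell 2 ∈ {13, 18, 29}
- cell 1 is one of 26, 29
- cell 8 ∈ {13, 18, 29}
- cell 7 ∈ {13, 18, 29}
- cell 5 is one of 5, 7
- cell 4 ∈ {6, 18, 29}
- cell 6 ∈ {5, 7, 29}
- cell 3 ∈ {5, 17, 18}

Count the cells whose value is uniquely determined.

3

Among the 8 variables, 6 fits only cell 4 (and all 8 values in {5, 6, 7, 13, 17, 18, 26, 29} must be used), so cell 4 = 6.
Among the 7 still-open variables, 17 fits only cell 3 (and all 7 values in {5, 7, 13, 17, 18, 26, 29} must be used), so cell 3 = 17.
Among the 6 still-open variables, 26 fits only cell 1 (and all 6 values in {5, 7, 13, 18, 26, 29} must be used), so cell 1 = 26.
cell 2, cell 7, cell 8 share exactly the 3 values {13, 18, 29}; by pigeonhole those values go to them, so strike 13, 18, 29 from cell 6.
Determined: cell 1=26, cell 3=17, cell 4=6. The other cells each still have more than one consistent value. That makes 3.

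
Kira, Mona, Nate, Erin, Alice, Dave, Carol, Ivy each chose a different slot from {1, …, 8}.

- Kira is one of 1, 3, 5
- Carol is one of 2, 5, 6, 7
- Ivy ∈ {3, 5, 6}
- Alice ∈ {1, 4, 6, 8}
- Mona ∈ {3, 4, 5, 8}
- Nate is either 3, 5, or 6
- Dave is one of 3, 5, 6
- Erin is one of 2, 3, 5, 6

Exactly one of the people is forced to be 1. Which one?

The 8 variables together cover exactly {1, 2, 3, 4, 5, 6, 7, 8} — 8 values for 8 variables — and 7 appears only in Carol's list, so Carol = 7.
The 7 still-open variables together cover exactly {1, 2, 3, 4, 5, 6, 8} — 7 values for 7 variables — and 2 appears only in Erin's list, so Erin = 2.
The 3 variables Nate, Dave, Ivy are confined to {3, 5, 6}, which locks those values in; drop them from Kira, Mona, Alice.
So 1 goes to Kira.

Kira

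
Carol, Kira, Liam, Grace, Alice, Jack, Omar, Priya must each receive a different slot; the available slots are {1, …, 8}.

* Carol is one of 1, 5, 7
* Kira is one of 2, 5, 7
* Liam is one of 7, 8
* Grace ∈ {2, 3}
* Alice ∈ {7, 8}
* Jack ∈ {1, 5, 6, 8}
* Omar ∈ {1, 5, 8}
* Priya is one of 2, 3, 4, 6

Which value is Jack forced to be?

6

Among the 8 variables, 4 fits only Priya (and all 8 values in {1, 2, 3, 4, 5, 6, 7, 8} must be used), so Priya = 4.
The 7 still-open variables draw from only 7 values {1, 2, 3, 5, 6, 7, 8}, so each is used; only Grace can be 3, hence Grace = 3.
The 6 still-open variables draw from only 6 values {1, 2, 5, 6, 7, 8}, so each is used; only Kira can be 2, hence Kira = 2.
The 5 still-open variables draw from only 5 values {1, 5, 6, 7, 8}, so each is used; only Jack can be 6, hence Jack = 6.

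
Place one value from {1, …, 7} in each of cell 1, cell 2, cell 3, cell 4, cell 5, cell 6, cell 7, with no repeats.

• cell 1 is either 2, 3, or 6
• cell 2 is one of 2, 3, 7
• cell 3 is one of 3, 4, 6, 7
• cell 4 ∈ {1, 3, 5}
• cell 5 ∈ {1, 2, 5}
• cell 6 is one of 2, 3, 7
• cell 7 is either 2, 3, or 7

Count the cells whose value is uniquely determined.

Among the 7 variables, 4 fits only cell 3 (and all 7 values in {1, 2, 3, 4, 5, 6, 7} must be used), so cell 3 = 4.
The 6 still-open variables draw from only 6 values {1, 2, 3, 5, 6, 7}, so each is used; only cell 1 can be 6, hence cell 1 = 6.
cell 2, cell 6, cell 7 share exactly the 3 values {2, 3, 7}; by pigeonhole those values go to them, so strike 2, 3, 7 from cell 4, cell 5.
Determined: cell 1=6, cell 3=4. The other cells each still have more than one consistent value. That makes 2.

2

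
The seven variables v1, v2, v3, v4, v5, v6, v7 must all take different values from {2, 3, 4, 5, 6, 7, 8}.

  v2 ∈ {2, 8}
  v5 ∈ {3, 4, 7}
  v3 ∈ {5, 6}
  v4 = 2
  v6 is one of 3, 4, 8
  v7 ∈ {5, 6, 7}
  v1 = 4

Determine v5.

7

v1 has just one choice, so v1 = 4. Strike 4 from v5, v6.
v4 must be 2 (only option left). So v2 can't be 2.
v2's domain is down to {8}, so v2 = 8. So v6 can't be 8.
v6 must be 3 (only option left). Eliminate 3 elsewhere: v5.
So v5 = 7.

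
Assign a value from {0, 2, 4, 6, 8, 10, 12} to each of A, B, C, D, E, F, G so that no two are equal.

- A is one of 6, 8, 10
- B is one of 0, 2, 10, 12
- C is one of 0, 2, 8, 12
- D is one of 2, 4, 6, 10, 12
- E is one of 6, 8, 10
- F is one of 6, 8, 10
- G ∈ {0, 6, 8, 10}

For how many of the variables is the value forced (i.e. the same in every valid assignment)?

2

The 7 variables draw from only 7 values {0, 2, 4, 6, 8, 10, 12}, so each is used; only D can be 4, hence D = 4.
A, E, F share exactly the 3 values {6, 8, 10}; by pigeonhole those values go to them, so strike 6, 8, 10 from B, C, G.
G must be 0 (only option left). So B, C can't be 0.
Determined: D=4, G=0. The other variables each still have more than one consistent value. That makes 2.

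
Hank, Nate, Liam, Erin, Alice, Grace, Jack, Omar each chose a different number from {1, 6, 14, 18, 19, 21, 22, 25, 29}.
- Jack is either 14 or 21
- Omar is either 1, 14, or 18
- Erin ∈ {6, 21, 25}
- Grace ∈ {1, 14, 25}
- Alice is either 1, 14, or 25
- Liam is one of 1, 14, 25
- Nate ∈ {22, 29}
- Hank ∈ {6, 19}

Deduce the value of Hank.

19

The 3 variables Liam, Alice, Grace are confined to {1, 14, 25}, which locks those values in; drop them from Erin, Jack, Omar.
Jack's domain is down to {21}, so Jack = 21. So Erin can't be 21.
Omar has just one choice, so Omar = 18.
Erin must be 6 (only option left). Remove 6 from Hank.
So Hank = 19.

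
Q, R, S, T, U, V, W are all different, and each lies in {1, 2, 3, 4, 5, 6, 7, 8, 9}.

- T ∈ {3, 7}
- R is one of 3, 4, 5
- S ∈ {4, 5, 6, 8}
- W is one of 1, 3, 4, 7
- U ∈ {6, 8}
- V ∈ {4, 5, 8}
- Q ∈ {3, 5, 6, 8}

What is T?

7

The 7 variables together cover exactly {1, 3, 4, 5, 6, 7, 8} — 7 values for 7 variables — and 1 appears only in W's list, so W = 1.
The 6 still-open variables together cover exactly {3, 4, 5, 6, 7, 8} — 6 values for 6 variables — and 7 appears only in T's list, so T = 7.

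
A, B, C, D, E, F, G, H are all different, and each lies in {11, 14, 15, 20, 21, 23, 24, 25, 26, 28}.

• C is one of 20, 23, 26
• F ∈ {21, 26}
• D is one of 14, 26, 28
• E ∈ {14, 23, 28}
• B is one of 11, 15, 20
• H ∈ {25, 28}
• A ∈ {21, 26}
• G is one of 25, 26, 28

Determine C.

20

A and F between them cover only {21, 26} — a naked pair. Remove those values from C, D, G.
The 2 variables G and H are confined to {25, 28}, which locks those values in; drop them from D, E.
D's domain is down to {14}, so D = 14. So E can't be 14.
E has just one choice, so E = 23. So C can't be 23.
So C = 20.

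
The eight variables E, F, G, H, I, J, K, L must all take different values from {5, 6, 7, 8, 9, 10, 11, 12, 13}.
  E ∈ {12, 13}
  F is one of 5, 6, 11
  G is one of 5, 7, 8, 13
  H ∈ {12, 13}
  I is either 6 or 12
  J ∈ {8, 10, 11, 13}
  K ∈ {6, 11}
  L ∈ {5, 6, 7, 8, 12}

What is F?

5

The 8 variables together cover exactly {5, 6, 7, 8, 10, 11, 12, 13} — 8 values for 8 variables — and 10 appears only in J's list, so J = 10.
E and H between them cover only {12, 13} — a naked pair. Remove those values from G, I, L.
That leaves I = 6. Strike 6 from F, K, L.
K must be 11 (only option left). Eliminate 11 elsewhere: F.
So F = 5.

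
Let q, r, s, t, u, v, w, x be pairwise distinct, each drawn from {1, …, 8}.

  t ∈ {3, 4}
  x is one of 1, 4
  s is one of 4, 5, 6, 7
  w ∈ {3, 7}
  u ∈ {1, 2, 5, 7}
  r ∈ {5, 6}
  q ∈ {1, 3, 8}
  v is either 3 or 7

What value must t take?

The 8 variables draw from only 8 values {1, 2, 3, 4, 5, 6, 7, 8}, so each is used; only u can be 2, hence u = 2.
The 7 still-open variables draw from only 7 values {1, 3, 4, 5, 6, 7, 8}, so each is used; only q can be 8, hence q = 8.
The 6 still-open variables draw from only 6 values {1, 3, 4, 5, 6, 7}, so each is used; only x can be 1, hence x = 1.
v and w share exactly the 2 values {3, 7}; by pigeonhole those values go to them, so strike 3, 7 from s, t.
So t = 4.

4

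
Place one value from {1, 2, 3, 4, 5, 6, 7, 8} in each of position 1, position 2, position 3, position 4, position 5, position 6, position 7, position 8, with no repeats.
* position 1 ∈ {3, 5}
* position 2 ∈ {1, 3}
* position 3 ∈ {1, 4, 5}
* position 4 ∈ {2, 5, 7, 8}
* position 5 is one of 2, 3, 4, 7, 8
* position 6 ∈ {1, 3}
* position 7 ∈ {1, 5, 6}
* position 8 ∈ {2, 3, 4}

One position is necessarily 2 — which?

The 8 variables together cover exactly {1, 2, 3, 4, 5, 6, 7, 8} — 8 values for 8 variables — and 6 appears only in position 7's list, so position 7 = 6.
position 2 and position 6 share exactly the 2 values {1, 3}; by pigeonhole those values go to them, so strike 1, 3 from position 1, position 3, position 5, position 8.
position 1 has just one choice, so position 1 = 5. Strike 5 from position 3, position 4.
position 3's domain is down to {4}, so position 3 = 4. So position 5, position 8 can't be 4.
So 2 goes to position 8.

position 8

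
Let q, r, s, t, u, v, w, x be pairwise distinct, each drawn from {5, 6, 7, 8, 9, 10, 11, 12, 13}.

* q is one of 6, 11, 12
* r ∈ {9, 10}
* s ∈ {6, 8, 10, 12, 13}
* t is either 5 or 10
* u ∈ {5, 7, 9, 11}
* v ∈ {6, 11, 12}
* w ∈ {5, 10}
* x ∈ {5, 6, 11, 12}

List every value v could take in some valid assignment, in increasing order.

The 2 variables t and w are confined to {5, 10}, which locks those values in; drop them from r, s, u, x.
r's domain is down to {9}, so r = 9. Eliminate 9 elsewhere: u.
q, v, x share exactly the 3 values {6, 11, 12}; by pigeonhole those values go to them, so strike 6, 11, 12 from s, u.
u must be 7 (only option left).
No further eliminations apply; v can still be any of 6, 11, 12.

6, 11, 12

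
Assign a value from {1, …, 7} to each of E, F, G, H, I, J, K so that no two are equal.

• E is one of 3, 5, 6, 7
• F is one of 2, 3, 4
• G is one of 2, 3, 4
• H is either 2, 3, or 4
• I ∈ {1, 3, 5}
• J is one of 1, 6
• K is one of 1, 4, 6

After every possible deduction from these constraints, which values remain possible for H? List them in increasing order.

2, 3, 4

Among the 7 variables, 7 fits only E (and all 7 values in {1, 2, 3, 4, 5, 6, 7} must be used), so E = 7.
Among the 6 still-open variables, 5 fits only I (and all 6 values in {1, 2, 3, 4, 5, 6} must be used), so I = 5.
F, G, H share exactly the 3 values {2, 3, 4}; by pigeonhole those values go to them, so strike 2, 3, 4 from K.
No further eliminations apply; H can still be any of 2, 3, 4.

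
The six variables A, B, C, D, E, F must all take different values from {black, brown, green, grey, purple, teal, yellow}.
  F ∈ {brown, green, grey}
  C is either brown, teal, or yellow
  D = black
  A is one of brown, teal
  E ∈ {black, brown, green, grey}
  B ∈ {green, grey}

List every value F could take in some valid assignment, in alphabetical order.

D has just one choice, so D = black. Remove black from E.
The 5 still-open variables together cover exactly {brown, green, grey, teal, yellow} — 5 values for 5 variables — and yellow appears only in C's list, so C = yellow.
The 4 still-open variables together cover exactly {brown, green, grey, teal} — 4 values for 4 variables — and teal appears only in A's list, so A = teal.
No further eliminations apply; F can still be any of brown, green, grey.

brown, green, grey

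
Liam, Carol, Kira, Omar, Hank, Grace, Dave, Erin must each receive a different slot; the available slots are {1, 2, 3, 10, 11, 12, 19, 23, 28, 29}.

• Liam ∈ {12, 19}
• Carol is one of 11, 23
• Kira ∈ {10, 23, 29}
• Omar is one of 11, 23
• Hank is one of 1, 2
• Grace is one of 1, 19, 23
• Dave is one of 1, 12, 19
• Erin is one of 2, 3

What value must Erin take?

The 2 variables Carol and Omar are confined to {11, 23}, which locks those values in; drop them from Kira, Grace.
Liam, Grace, Dave share exactly the 3 values {1, 12, 19}; by pigeonhole those values go to them, so strike 1, 12, 19 from Hank.
Hank must be 2 (only option left). Eliminate 2 elsewhere: Erin.
So Erin = 3.

3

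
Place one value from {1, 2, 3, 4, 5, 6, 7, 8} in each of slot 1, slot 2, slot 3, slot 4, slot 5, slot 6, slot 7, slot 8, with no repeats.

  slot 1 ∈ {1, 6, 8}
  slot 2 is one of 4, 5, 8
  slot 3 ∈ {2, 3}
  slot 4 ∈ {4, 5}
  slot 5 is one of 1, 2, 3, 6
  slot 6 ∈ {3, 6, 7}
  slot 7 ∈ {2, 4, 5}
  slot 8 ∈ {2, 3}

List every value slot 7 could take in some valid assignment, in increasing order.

The 8 variables draw from only 8 values {1, 2, 3, 4, 5, 6, 7, 8}, so each is used; only slot 6 can be 7, hence slot 6 = 7.
slot 3 and slot 8 share exactly the 2 values {2, 3}; by pigeonhole those values go to them, so strike 2, 3 from slot 5, slot 7.
slot 4 and slot 7 between them cover only {4, 5} — a naked pair. Remove those values from slot 2.
slot 2's domain is down to {8}, so slot 2 = 8. Eliminate 8 elsewhere: slot 1.
No further eliminations apply; slot 7 can still be any of 4, 5.

4, 5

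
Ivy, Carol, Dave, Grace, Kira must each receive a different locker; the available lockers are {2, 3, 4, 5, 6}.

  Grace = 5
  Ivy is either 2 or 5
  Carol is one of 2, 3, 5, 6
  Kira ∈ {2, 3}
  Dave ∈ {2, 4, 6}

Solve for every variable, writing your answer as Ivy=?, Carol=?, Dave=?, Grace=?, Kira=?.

Grace must be 5 (only option left). So Ivy, Carol can't be 5.
Ivy must be 2 (only option left). Strike 2 from Carol, Dave, Kira.
That leaves Kira = 3. Remove 3 from Carol.
Carol must be 6 (only option left). Eliminate 6 elsewhere: Dave.
Dave must be 4 (only option left).

Ivy=2, Carol=6, Dave=4, Grace=5, Kira=3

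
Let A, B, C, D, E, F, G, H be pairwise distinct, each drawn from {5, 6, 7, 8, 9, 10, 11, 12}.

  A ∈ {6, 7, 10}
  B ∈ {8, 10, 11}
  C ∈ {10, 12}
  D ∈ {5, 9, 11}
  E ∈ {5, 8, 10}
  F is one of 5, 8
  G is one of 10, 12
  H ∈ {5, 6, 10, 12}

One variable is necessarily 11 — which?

The 8 variables together cover exactly {5, 6, 7, 8, 9, 10, 11, 12} — 8 values for 8 variables — and 7 appears only in A's list, so A = 7.
The 7 still-open variables draw from only 7 values {5, 6, 8, 9, 10, 11, 12}, so each is used; only H can be 6, hence H = 6.
The 6 still-open variables together cover exactly {5, 8, 9, 10, 11, 12} — 6 values for 6 variables — and 9 appears only in D's list, so D = 9.
The 5 still-open variables together cover exactly {5, 8, 10, 11, 12} — 5 values for 5 variables — and 11 appears only in B's list, so B = 11.

B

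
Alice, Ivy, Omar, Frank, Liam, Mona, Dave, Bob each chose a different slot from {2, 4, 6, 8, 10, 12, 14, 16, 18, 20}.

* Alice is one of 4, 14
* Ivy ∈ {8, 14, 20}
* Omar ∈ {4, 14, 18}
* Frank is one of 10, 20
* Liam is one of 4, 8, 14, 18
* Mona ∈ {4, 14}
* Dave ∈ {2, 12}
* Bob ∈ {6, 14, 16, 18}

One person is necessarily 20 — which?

Ivy

Alice and Mona between them cover only {4, 14} — a naked pair. Remove those values from Ivy, Omar, Liam, Bob.
Omar's domain is down to {18}, so Omar = 18. Eliminate 18 elsewhere: Liam, Bob.
Liam must be 8 (only option left). So Ivy can't be 8.
So 20 goes to Ivy.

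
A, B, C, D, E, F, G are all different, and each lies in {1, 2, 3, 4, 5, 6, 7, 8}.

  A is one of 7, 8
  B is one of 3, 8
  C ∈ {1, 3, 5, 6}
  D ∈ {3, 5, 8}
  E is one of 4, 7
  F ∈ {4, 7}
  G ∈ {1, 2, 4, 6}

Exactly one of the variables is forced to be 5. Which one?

E and F between them cover only {4, 7} — a naked pair. Remove those values from A, G.
A's domain is down to {8}, so A = 8. Remove 8 from B, D.
B has just one choice, so B = 3. So C, D can't be 3.
So 5 goes to D.

D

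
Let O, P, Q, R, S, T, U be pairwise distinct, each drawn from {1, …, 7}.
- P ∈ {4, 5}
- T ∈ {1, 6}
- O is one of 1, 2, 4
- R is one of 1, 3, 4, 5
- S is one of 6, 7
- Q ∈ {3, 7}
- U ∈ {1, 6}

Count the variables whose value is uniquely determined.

Among the 7 variables, 2 fits only O (and all 7 values in {1, 2, 3, 4, 5, 6, 7} must be used), so O = 2.
T and U between them cover only {1, 6} — a naked pair. Remove those values from R, S.
S's domain is down to {7}, so S = 7. Eliminate 7 elsewhere: Q.
Q must be 3 (only option left). Strike 3 from R.
Determined: O=2, Q=3, S=7. The other variables each still have more than one consistent value. That makes 3.

3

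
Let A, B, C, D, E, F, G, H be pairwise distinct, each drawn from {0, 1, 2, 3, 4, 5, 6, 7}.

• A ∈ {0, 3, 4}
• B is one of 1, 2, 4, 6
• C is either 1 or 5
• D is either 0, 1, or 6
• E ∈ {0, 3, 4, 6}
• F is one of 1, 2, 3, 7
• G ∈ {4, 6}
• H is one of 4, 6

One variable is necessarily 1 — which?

The 8 variables draw from only 8 values {0, 1, 2, 3, 4, 5, 6, 7}, so each is used; only C can be 5, hence C = 5.
Among the 7 still-open variables, 7 fits only F (and all 7 values in {0, 1, 2, 3, 4, 6, 7} must be used), so F = 7.
Among the 6 still-open variables, 2 fits only B (and all 6 values in {0, 1, 2, 3, 4, 6} must be used), so B = 2.
Among the 5 still-open variables, 1 fits only D (and all 5 values in {0, 1, 3, 4, 6} must be used), so D = 1.

D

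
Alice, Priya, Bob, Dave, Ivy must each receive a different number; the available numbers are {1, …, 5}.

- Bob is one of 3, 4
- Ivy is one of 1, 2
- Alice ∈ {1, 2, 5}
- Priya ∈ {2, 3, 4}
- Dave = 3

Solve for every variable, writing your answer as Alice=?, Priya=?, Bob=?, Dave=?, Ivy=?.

Alice=5, Priya=2, Bob=4, Dave=3, Ivy=1

Dave's domain is down to {3}, so Dave = 3. So Priya, Bob can't be 3.
Bob has just one choice, so Bob = 4. So Priya can't be 4.
That leaves Priya = 2. Remove 2 from Alice, Ivy.
That leaves Ivy = 1. So Alice can't be 1.
Alice must be 5 (only option left).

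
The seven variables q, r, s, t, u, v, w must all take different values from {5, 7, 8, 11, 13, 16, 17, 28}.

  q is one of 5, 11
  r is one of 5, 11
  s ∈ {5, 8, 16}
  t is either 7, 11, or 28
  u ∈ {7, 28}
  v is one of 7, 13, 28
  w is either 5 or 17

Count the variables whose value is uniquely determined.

q and r between them cover only {5, 11} — a naked pair. Remove those values from s, t, w.
That leaves w = 17.
The 2 variables t and u are confined to {7, 28}, which locks those values in; drop them from v.
That leaves v = 13.
Determined: v=13, w=17. The other variables each still have more than one consistent value. That makes 2.

2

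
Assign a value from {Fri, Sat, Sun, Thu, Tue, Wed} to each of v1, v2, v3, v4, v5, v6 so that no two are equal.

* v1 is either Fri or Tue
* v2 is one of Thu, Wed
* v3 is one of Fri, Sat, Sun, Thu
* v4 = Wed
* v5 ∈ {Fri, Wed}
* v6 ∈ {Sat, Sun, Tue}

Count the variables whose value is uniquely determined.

v4 has just one choice, so v4 = Wed. Strike Wed from v2, v5.
v5 must be Fri (only option left). Eliminate Fri elsewhere: v1, v3.
v1 must be Tue (only option left). So v6 can't be Tue.
That leaves v2 = Thu. Remove Thu from v3.
Determined: v1=Tue, v2=Thu, v4=Wed, v5=Fri. The other variables each still have more than one consistent value. That makes 4.

4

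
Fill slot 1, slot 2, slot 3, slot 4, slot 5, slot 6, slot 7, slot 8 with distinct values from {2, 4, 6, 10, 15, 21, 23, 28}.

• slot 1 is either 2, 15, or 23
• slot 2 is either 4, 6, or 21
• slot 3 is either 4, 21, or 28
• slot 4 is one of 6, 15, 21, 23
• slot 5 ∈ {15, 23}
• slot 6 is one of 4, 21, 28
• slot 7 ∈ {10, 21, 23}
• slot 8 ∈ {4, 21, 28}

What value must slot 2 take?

6

The 8 variables draw from only 8 values {2, 4, 6, 10, 15, 21, 23, 28}, so each is used; only slot 1 can be 2, hence slot 1 = 2.
The 7 still-open variables draw from only 7 values {4, 6, 10, 15, 21, 23, 28}, so each is used; only slot 7 can be 10, hence slot 7 = 10.
slot 3, slot 6, slot 8 share exactly the 3 values {4, 21, 28}; by pigeonhole those values go to them, so strike 4, 21, 28 from slot 2, slot 4.
So slot 2 = 6.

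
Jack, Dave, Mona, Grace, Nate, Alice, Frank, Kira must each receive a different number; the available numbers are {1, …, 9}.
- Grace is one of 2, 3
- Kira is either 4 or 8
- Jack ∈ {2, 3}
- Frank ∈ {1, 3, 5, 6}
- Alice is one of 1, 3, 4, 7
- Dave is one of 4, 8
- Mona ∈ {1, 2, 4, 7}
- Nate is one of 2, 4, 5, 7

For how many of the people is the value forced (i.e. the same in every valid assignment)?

2

The 8 variables together cover exactly {1, 2, 3, 4, 5, 6, 7, 8} — 8 values for 8 variables — and 6 appears only in Frank's list, so Frank = 6.
The 7 still-open variables draw from only 7 values {1, 2, 3, 4, 5, 7, 8}, so each is used; only Nate can be 5, hence Nate = 5.
Jack and Grace share exactly the 2 values {2, 3}; by pigeonhole those values go to them, so strike 2, 3 from Mona, Alice.
Dave and Kira share exactly the 2 values {4, 8}; by pigeonhole those values go to them, so strike 4, 8 from Mona, Alice.
Determined: Nate=5, Frank=6. The other people each still have more than one consistent value. That makes 2.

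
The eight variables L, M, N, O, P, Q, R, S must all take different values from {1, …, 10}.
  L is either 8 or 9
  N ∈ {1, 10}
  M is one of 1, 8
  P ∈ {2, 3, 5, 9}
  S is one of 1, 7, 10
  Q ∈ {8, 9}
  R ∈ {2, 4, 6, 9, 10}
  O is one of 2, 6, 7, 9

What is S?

L and Q share exactly the 2 values {8, 9}; by pigeonhole those values go to them, so strike 8, 9 from M, O, P, R.
M has just one choice, so M = 1. Eliminate 1 elsewhere: N, S.
That leaves N = 10. Remove 10 from R, S.
So S = 7.

7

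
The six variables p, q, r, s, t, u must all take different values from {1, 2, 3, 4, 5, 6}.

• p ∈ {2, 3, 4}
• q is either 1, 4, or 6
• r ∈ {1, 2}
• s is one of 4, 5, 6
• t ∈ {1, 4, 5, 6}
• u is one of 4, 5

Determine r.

2

Among the 6 variables, 3 fits only p (and all 6 values in {1, 2, 3, 4, 5, 6} must be used), so p = 3.
The 5 still-open variables draw from only 5 values {1, 2, 4, 5, 6}, so each is used; only r can be 2, hence r = 2.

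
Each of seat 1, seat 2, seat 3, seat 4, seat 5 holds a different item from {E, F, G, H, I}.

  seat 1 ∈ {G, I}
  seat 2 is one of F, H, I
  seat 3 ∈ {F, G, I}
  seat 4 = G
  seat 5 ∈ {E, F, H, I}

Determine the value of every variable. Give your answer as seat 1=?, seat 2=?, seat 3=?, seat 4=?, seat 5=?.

seat 1=I, seat 2=H, seat 3=F, seat 4=G, seat 5=E

seat 4's domain is down to {G}, so seat 4 = G. Eliminate G elsewhere: seat 1, seat 3.
seat 1 must be I (only option left). Remove I from seat 2, seat 3, seat 5.
seat 3 must be F (only option left). So seat 2, seat 5 can't be F.
seat 2 must be H (only option left). Eliminate H elsewhere: seat 5.
seat 5 must be E (only option left).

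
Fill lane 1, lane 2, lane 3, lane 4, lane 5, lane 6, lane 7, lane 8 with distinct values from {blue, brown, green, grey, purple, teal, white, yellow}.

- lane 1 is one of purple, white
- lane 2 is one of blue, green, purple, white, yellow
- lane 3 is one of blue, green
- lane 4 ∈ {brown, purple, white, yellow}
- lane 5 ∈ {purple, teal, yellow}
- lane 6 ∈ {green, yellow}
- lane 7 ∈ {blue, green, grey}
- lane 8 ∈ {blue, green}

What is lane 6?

yellow

The 8 variables draw from only 8 values {blue, brown, green, grey, purple, teal, white, yellow}, so each is used; only lane 4 can be brown, hence lane 4 = brown.
The 7 still-open variables draw from only 7 values {blue, green, grey, purple, teal, white, yellow}, so each is used; only lane 7 can be grey, hence lane 7 = grey.
The 6 still-open variables together cover exactly {blue, green, purple, teal, white, yellow} — 6 values for 6 variables — and teal appears only in lane 5's list, so lane 5 = teal.
lane 3 and lane 8 share exactly the 2 values {blue, green}; by pigeonhole those values go to them, so strike blue, green from lane 2, lane 6.
So lane 6 = yellow.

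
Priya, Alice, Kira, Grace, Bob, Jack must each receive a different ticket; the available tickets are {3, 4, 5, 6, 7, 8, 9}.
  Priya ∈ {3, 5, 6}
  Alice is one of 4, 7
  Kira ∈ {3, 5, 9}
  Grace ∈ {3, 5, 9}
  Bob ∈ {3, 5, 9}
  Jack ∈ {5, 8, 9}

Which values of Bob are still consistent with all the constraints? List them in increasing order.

The 3 variables Kira, Grace, Bob are confined to {3, 5, 9}, which locks those values in; drop them from Priya, Jack.
Priya must be 6 (only option left).
That leaves Jack = 8.
No further eliminations apply; Bob can still be any of 3, 5, 9.

3, 5, 9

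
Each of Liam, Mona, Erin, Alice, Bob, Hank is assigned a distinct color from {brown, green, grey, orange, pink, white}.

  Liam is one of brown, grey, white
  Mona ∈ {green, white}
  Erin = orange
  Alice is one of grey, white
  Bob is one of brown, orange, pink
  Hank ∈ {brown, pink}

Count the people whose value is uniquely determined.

2

Erin has just one choice, so Erin = orange. Remove orange from Bob.
The 5 still-open variables together cover exactly {brown, green, grey, pink, white} — 5 values for 5 variables — and green appears only in Mona's list, so Mona = green.
The 2 variables Bob and Hank are confined to {brown, pink}, which locks those values in; drop them from Liam.
Determined: Mona=green, Erin=orange. The other people each still have more than one consistent value. That makes 2.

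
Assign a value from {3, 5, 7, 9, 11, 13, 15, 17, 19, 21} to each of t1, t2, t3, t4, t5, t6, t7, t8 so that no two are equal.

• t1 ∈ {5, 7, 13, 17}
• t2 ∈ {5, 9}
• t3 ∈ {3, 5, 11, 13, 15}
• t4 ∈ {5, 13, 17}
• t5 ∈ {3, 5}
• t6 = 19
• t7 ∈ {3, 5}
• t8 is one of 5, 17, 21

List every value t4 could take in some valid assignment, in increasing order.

t6 must be 19 (only option left).
t5 and t7 between them cover only {3, 5} — a naked pair. Remove those values from t1, t2, t3, t4, t8.
t2's domain is down to {9}, so t2 = 9.
No further eliminations apply; t4 can still be any of 13, 17.

13, 17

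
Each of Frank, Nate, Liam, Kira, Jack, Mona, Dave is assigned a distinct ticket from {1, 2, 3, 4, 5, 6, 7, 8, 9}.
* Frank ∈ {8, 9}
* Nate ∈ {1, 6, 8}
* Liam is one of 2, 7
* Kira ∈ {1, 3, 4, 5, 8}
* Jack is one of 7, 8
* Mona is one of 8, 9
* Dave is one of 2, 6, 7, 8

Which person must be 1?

The 2 variables Frank and Mona are confined to {8, 9}, which locks those values in; drop them from Nate, Kira, Jack, Dave.
Jack's domain is down to {7}, so Jack = 7. Eliminate 7 elsewhere: Liam, Dave.
That leaves Liam = 2. So Dave can't be 2.
Dave must be 6 (only option left). So Nate can't be 6.
So 1 goes to Nate.

Nate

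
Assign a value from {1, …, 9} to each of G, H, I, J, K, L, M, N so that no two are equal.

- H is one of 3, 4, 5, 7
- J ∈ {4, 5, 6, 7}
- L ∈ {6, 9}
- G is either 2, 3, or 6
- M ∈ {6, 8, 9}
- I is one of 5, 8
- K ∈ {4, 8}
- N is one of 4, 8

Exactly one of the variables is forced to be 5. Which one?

I

Among the 8 variables, 2 fits only G (and all 8 values in {2, 3, 4, 5, 6, 7, 8, 9} must be used), so G = 2.
The 7 still-open variables together cover exactly {3, 4, 5, 6, 7, 8, 9} — 7 values for 7 variables — and 3 appears only in H's list, so H = 3.
The 6 still-open variables together cover exactly {4, 5, 6, 7, 8, 9} — 6 values for 6 variables — and 7 appears only in J's list, so J = 7.
The 5 still-open variables draw from only 5 values {4, 5, 6, 8, 9}, so each is used; only I can be 5, hence I = 5.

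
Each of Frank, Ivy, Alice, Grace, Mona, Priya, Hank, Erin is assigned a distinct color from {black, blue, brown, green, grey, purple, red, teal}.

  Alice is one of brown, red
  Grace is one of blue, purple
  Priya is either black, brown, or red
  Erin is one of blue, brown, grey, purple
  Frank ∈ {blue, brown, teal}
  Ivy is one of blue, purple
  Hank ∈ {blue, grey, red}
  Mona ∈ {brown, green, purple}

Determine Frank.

teal

The 8 variables together cover exactly {black, blue, brown, green, grey, purple, red, teal} — 8 values for 8 variables — and black appears only in Priya's list, so Priya = black.
Among the 7 still-open variables, green fits only Mona (and all 7 values in {blue, brown, green, grey, purple, red, teal} must be used), so Mona = green.
The 6 still-open variables together cover exactly {blue, brown, grey, purple, red, teal} — 6 values for 6 variables — and teal appears only in Frank's list, so Frank = teal.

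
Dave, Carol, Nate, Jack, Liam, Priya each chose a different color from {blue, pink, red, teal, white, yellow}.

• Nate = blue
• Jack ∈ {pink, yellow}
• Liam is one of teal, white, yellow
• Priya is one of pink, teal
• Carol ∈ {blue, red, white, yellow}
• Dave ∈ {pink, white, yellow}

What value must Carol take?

red

Nate must be blue (only option left). Remove blue from Carol.
The 5 still-open variables together cover exactly {pink, red, teal, white, yellow} — 5 values for 5 variables — and red appears only in Carol's list, so Carol = red.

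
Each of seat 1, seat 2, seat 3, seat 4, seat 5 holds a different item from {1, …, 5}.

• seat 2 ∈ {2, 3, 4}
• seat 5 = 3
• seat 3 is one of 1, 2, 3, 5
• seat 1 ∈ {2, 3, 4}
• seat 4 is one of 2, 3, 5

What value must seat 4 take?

seat 5 has just one choice, so seat 5 = 3. So seat 1, seat 2, seat 3, seat 4 can't be 3.
The 4 still-open variables draw from only 4 values {1, 2, 4, 5}, so each is used; only seat 3 can be 1, hence seat 3 = 1.
Among the 3 still-open variables, 5 fits only seat 4 (and all 3 values in {2, 4, 5} must be used), so seat 4 = 5.

5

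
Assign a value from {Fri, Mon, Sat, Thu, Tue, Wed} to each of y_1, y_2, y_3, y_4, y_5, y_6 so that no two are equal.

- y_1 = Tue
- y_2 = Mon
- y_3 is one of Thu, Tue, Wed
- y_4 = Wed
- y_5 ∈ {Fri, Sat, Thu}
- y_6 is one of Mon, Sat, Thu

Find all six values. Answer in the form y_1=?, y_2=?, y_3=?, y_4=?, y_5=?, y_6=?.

y_1's domain is down to {Tue}, so y_1 = Tue. Remove Tue from y_3.
That leaves y_2 = Mon. Eliminate Mon elsewhere: y_6.
That leaves y_4 = Wed. Strike Wed from y_3.
That leaves y_3 = Thu. Remove Thu from y_5, y_6.
That leaves y_6 = Sat. Remove Sat from y_5.
y_5 must be Fri (only option left).

y_1=Tue, y_2=Mon, y_3=Thu, y_4=Wed, y_5=Fri, y_6=Sat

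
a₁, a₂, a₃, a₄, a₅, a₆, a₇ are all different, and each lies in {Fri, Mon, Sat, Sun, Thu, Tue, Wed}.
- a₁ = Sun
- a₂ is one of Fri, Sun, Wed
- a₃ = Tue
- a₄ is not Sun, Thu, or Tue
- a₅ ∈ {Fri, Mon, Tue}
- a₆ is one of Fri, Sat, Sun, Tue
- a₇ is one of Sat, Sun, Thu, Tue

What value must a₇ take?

Thu

a₁ has just one choice, so a₁ = Sun. So a₂, a₆, a₇ can't be Sun.
a₃ has just one choice, so a₃ = Tue. Remove Tue from a₅, a₆, a₇.
The 5 still-open variables together cover exactly {Fri, Mon, Sat, Thu, Wed} — 5 values for 5 variables — and Thu appears only in a₇'s list, so a₇ = Thu.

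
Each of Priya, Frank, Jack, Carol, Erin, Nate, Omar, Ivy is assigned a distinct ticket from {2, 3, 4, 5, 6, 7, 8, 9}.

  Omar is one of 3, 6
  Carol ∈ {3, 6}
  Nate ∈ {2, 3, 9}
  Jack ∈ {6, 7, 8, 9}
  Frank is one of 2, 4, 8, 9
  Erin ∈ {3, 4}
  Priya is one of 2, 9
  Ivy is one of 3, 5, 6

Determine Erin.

The 8 variables together cover exactly {2, 3, 4, 5, 6, 7, 8, 9} — 8 values for 8 variables — and 5 appears only in Ivy's list, so Ivy = 5.
The 7 still-open variables together cover exactly {2, 3, 4, 6, 7, 8, 9} — 7 values for 7 variables — and 7 appears only in Jack's list, so Jack = 7.
The 6 still-open variables draw from only 6 values {2, 3, 4, 6, 8, 9}, so each is used; only Frank can be 8, hence Frank = 8.
The 5 still-open variables draw from only 5 values {2, 3, 4, 6, 9}, so each is used; only Erin can be 4, hence Erin = 4.

4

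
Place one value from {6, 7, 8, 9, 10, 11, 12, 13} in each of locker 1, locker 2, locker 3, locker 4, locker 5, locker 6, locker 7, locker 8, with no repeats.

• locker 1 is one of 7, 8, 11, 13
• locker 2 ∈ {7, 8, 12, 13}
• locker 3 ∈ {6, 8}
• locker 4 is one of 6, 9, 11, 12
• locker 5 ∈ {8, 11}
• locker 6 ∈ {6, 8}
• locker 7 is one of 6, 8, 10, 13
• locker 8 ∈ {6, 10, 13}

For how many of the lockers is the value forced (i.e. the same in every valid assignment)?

The 8 variables together cover exactly {6, 7, 8, 9, 10, 11, 12, 13} — 8 values for 8 variables — and 9 appears only in locker 4's list, so locker 4 = 9.
Among the 7 still-open variables, 12 fits only locker 2 (and all 7 values in {6, 7, 8, 10, 11, 12, 13} must be used), so locker 2 = 12.
The 6 still-open variables draw from only 6 values {6, 7, 8, 10, 11, 13}, so each is used; only locker 1 can be 7, hence locker 1 = 7.
The 5 still-open variables together cover exactly {6, 8, 10, 11, 13} — 5 values for 5 variables — and 11 appears only in locker 5's list, so locker 5 = 11.
locker 3 and locker 6 between them cover only {6, 8} — a naked pair. Remove those values from locker 7, locker 8.
Determined: locker 1=7, locker 2=12, locker 4=9, locker 5=11. The other lockers each still have more than one consistent value. That makes 4.

4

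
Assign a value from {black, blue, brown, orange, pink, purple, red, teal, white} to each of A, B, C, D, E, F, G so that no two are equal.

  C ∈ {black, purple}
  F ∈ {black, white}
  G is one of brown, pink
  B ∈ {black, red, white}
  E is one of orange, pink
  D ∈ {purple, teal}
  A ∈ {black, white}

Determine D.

teal

A and F between them cover only {black, white} — a naked pair. Remove those values from B, C.
B's domain is down to {red}, so B = red.
C must be purple (only option left). Remove purple from D.
So D = teal.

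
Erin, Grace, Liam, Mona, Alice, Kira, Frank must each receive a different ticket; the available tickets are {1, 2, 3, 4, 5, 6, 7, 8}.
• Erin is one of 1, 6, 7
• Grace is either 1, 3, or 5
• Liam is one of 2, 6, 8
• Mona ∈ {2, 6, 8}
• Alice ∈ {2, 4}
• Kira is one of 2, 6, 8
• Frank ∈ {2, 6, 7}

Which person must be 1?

Erin

Liam, Mona, Kira between them cover only {2, 6, 8} — a naked triple. Remove those values from Erin, Alice, Frank.
Alice must be 4 (only option left).
Frank must be 7 (only option left). Eliminate 7 elsewhere: Erin.
So 1 goes to Erin.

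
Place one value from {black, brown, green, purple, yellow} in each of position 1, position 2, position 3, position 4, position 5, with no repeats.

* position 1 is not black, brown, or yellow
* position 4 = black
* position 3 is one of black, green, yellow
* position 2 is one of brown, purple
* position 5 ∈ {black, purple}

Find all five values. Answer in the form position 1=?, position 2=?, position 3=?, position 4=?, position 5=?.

position 4 must be black (only option left). Strike black from position 3, position 5.
position 5 must be purple (only option left). So position 1, position 2 can't be purple.
That leaves position 1 = green. Eliminate green elsewhere: position 3.
position 2 has just one choice, so position 2 = brown.
position 3 has just one choice, so position 3 = yellow.

position 1=green, position 2=brown, position 3=yellow, position 4=black, position 5=purple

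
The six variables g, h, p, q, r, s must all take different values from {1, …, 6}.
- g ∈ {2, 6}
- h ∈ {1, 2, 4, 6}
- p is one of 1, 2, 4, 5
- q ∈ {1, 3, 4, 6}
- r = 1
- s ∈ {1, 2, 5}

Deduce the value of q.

r must be 1 (only option left). Remove 1 from h, p, q, s.
Among the 5 still-open variables, 3 fits only q (and all 5 values in {2, 3, 4, 5, 6} must be used), so q = 3.

3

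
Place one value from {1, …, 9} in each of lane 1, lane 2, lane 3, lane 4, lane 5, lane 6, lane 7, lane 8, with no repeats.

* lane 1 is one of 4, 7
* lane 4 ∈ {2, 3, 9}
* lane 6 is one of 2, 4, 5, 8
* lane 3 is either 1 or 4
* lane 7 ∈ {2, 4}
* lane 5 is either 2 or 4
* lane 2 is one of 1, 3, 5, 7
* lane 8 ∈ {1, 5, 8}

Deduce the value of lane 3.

The 8 variables draw from only 8 values {1, 2, 3, 4, 5, 7, 8, 9}, so each is used; only lane 4 can be 9, hence lane 4 = 9.
The 7 still-open variables together cover exactly {1, 2, 3, 4, 5, 7, 8} — 7 values for 7 variables — and 3 appears only in lane 2's list, so lane 2 = 3.
The 6 still-open variables draw from only 6 values {1, 2, 4, 5, 7, 8}, so each is used; only lane 1 can be 7, hence lane 1 = 7.
lane 5 and lane 7 share exactly the 2 values {2, 4}; by pigeonhole those values go to them, so strike 2, 4 from lane 3, lane 6.
So lane 3 = 1.

1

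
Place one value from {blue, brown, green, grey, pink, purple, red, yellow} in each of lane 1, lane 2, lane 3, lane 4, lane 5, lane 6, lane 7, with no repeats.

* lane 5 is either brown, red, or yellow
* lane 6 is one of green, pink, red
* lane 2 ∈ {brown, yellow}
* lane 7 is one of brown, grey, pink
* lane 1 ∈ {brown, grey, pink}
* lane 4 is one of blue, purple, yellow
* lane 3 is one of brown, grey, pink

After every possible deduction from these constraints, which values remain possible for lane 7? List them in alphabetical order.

The 3 variables lane 1, lane 3, lane 7 are confined to {brown, grey, pink}, which locks those values in; drop them from lane 2, lane 5, lane 6.
That leaves lane 2 = yellow. Eliminate yellow elsewhere: lane 4, lane 5.
lane 5's domain is down to {red}, so lane 5 = red. Remove red from lane 6.
lane 6 must be green (only option left).
No further eliminations apply; lane 7 can still be any of brown, grey, pink.

brown, grey, pink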